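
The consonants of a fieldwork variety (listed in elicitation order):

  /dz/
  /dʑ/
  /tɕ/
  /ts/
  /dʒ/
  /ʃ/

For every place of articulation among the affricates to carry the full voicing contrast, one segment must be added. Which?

/tʃ/

Voiceless: /ts/ (alveolar), /tɕ/ (alveolo-palatal).
Voiced: /dz/ (alveolar), /dʒ/ (postalveolar), /dʑ/ (alveolo-palatal).
The postalveolar row has no voiceless member, so the gap is the voiceless postalveolar affricate /tʃ/.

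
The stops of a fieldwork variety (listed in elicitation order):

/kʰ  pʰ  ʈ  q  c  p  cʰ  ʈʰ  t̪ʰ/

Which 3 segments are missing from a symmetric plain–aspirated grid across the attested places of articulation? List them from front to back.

place of articulation  plain     aspirated
bilabial          p         pʰ      
dental            —         t̪ʰ     
retroflex         ʈ         ʈʰ      
palatal           c         cʰ      
velar             —         kʰ      
uvular            q         —       
Gaps, from front to back: dental lacks plain (/t̪/); velar lacks plain (/k/); uvular lacks aspirated (/qʰ/).

/t̪/, /k/, /qʰ/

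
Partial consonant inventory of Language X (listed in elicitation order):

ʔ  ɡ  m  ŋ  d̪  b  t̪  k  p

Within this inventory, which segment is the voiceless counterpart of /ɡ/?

/ɡ/ is a voiced velar stop.
The voiceless counterpart is a voiceless velar stop — in this inventory, /k/.

/k/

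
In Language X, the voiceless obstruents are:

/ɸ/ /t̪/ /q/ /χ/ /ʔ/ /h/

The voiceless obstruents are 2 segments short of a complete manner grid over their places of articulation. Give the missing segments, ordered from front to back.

/p/, /θ/

bilabial: stop —, fricative /ɸ/.
dental: stop /t̪/, fricative —.
uvular: stop /q/, fricative /χ/.
glottal: stop /ʔ/, fricative /h/.
Gaps, from front to back: bilabial lacks stop (/p/); dental lacks fricative (/θ/).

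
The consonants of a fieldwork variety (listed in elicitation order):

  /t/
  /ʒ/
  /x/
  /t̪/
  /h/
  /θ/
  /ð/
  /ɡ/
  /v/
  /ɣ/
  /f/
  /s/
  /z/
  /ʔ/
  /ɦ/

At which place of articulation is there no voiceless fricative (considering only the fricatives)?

postalveolar

labiodental: voiceless /f/, voiced /v/.
dental: voiceless /θ/, voiced /ð/.
alveolar: voiceless /s/, voiced /z/.
postalveolar: voiceless —, voiced /ʒ/.
velar: voiceless /x/, voiced /ɣ/.
glottal: voiceless /h/, voiced /ɦ/.
Every place of articulation has a voiceless member except postalveolar, where /ʃ/ would be expected.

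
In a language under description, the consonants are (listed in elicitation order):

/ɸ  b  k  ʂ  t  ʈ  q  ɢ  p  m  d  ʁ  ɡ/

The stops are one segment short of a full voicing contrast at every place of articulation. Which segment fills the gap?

/ɖ/

Voiceless: /p/ (bilabial), /t/ (alveolar), /ʈ/ (retroflex), /k/ (velar), /q/ (uvular).
Voiced: /b/ (bilabial), /d/ (alveolar), /ɡ/ (velar), /ɢ/ (uvular).
The retroflex row has no voiced member, so the gap is the voiced retroflex stop /ɖ/.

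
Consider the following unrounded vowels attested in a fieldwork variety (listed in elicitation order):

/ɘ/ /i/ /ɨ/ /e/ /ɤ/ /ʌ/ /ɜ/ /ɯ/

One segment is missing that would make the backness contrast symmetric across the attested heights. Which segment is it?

/ɛ/

Front: /i/ (high), /e/ (high-mid).
Central: /ɨ/ (high), /ɘ/ (high-mid), /ɜ/ (low-mid).
Back: /ɯ/ (high), /ɤ/ (high-mid), /ʌ/ (low-mid).
The low-mid row has no front member, so the gap is the low-mid front unrounded vowel /ɛ/.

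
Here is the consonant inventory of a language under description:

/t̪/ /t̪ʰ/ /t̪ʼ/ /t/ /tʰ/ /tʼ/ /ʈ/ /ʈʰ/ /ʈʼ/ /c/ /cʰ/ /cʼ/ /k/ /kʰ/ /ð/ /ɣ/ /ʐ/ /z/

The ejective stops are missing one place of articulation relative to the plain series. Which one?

velar

dental: plain /t̪/, aspirated /t̪ʰ/, ejective /t̪ʼ/.
alveolar: plain /t/, aspirated /tʰ/, ejective /tʼ/.
retroflex: plain /ʈ/, aspirated /ʈʰ/, ejective /ʈʼ/.
palatal: plain /c/, aspirated /cʰ/, ejective /cʼ/.
velar: plain /k/, aspirated /kʰ/, ejective —.
Every place of articulation has an ejective member except velar, where /kʼ/ would be expected.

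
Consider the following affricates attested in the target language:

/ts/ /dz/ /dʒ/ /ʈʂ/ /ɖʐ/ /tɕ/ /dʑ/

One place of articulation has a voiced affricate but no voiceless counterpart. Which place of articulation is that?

place of articulation  voiceless  voiced  
alveolar          ts        dz      
postalveolar      —         dʒ      
retroflex         ʈʂ        ɖʐ      
alveolo-palatal   tɕ        dʑ      
Every place of articulation has a voiceless member except postalveolar, where /tʃ/ would be expected.

postalveolar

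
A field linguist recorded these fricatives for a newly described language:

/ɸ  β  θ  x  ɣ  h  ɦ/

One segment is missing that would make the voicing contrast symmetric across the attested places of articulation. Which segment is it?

/ð/

bilabial: voiceless /ɸ/, voiced /β/.
dental: voiceless /θ/, voiced —.
velar: voiceless /x/, voiced /ɣ/.
glottal: voiceless /h/, voiced /ɦ/.
The dental row has no voiced member, so the gap is the voiced dental fricative /ð/.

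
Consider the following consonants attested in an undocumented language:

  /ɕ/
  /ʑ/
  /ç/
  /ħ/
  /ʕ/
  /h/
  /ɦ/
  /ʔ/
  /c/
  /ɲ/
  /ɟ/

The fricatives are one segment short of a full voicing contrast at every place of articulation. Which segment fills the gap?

/ʝ/

Voiceless: /ɕ/ (alveolo-palatal), /ç/ (palatal), /ħ/ (pharyngeal), /h/ (glottal).
Voiced: /ʑ/ (alveolo-palatal), /ʕ/ (pharyngeal), /ɦ/ (glottal).
The palatal row has no voiced member, so the gap is the voiced palatal fricative /ʝ/.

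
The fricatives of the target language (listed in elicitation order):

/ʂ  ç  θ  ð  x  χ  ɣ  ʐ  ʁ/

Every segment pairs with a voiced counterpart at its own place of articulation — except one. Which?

Dental: /θ/ ~ /ð/
Retroflex: /ʂ/ ~ /ʐ/
Velar: /x/ ~ /ɣ/
Uvular: /χ/ ~ /ʁ/
Palatal: only /ç/ (voiceless); no voiced partner.
So /ç/ is the unpaired segment.

/ç/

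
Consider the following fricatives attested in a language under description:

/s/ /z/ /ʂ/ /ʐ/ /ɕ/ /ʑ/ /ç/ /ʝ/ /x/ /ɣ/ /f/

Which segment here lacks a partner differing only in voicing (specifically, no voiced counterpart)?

/f/

Alveolar: /s/ ~ /z/
Retroflex: /ʂ/ ~ /ʐ/
Alveolo-palatal: /ɕ/ ~ /ʑ/
Palatal: /ç/ ~ /ʝ/
Velar: /x/ ~ /ɣ/
Labiodental: only /f/ (voiceless); no voiced partner.
So /f/ is the unpaired segment.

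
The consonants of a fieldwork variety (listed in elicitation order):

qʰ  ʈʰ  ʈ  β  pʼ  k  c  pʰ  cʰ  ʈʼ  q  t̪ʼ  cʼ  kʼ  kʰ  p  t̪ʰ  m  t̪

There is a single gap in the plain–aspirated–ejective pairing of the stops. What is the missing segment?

/qʼ/

Plain: /p/ (bilabial), /t̪/ (dental), /ʈ/ (retroflex), /c/ (palatal), /k/ (velar), /q/ (uvular).
Aspirated: /pʰ/ (bilabial), /t̪ʰ/ (dental), /ʈʰ/ (retroflex), /cʰ/ (palatal), /kʰ/ (velar), /qʰ/ (uvular).
Ejective: /pʼ/ (bilabial), /t̪ʼ/ (dental), /ʈʼ/ (retroflex), /cʼ/ (palatal), /kʼ/ (velar).
The uvular row has no ejective member, so the gap is the ejective uvular stop /qʼ/.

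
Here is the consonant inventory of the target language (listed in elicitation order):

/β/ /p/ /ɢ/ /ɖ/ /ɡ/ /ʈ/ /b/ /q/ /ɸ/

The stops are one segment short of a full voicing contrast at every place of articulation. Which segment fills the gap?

/k/

place of articulation  voiceless  voiced  
bilabial          p         b       
retroflex         ʈ         ɖ       
velar             —         ɡ       
uvular            q         ɢ       
The velar row has no voiceless member, so the gap is the voiceless velar stop /k/.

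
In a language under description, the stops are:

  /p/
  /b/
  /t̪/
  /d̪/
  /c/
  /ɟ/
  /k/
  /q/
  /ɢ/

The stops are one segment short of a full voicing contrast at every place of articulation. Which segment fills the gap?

/ɡ/

bilabial: voiceless /p/, voiced /b/.
dental: voiceless /t̪/, voiced /d̪/.
palatal: voiceless /c/, voiced /ɟ/.
velar: voiceless /k/, voiced —.
uvular: voiceless /q/, voiced /ɢ/.
The velar row has no voiced member, so the gap is the voiced velar stop /ɡ/.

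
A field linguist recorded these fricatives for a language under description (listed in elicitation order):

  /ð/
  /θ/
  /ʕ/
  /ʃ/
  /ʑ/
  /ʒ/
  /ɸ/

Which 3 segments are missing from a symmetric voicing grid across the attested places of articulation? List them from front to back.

/β/, /ɕ/, /ħ/

Voiceless: /ɸ/ (bilabial), /θ/ (dental), /ʃ/ (postalveolar).
Voiced: /ð/ (dental), /ʒ/ (postalveolar), /ʑ/ (alveolo-palatal), /ʕ/ (pharyngeal).
Gaps, from front to back: bilabial lacks voiced (/β/); alveolo-palatal lacks voiceless (/ɕ/); pharyngeal lacks voiceless (/ħ/).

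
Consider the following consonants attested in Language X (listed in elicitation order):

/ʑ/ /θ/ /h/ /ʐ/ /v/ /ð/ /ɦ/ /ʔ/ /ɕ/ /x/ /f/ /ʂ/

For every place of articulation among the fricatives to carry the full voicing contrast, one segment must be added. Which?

labiodental: voiceless /f/, voiced /v/.
dental: voiceless /θ/, voiced /ð/.
retroflex: voiceless /ʂ/, voiced /ʐ/.
alveolo-palatal: voiceless /ɕ/, voiced /ʑ/.
velar: voiceless /x/, voiced —.
glottal: voiceless /h/, voiced /ɦ/.
The velar row has no voiced member, so the gap is the voiced velar fricative /ɣ/.

/ɣ/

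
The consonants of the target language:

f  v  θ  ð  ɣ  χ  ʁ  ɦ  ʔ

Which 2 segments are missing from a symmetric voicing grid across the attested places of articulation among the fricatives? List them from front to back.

labiodental: voiceless /f/, voiced /v/.
dental: voiceless /θ/, voiced /ð/.
velar: voiceless —, voiced /ɣ/.
uvular: voiceless /χ/, voiced /ʁ/.
glottal: voiceless —, voiced /ɦ/.
Gaps, from front to back: velar lacks voiceless (/x/); glottal lacks voiceless (/h/).

/x/, /h/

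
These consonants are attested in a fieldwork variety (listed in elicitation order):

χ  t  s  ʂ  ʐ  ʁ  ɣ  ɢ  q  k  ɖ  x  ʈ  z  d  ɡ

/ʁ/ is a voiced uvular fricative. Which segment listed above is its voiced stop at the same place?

The voiced stop at the same place is a voiced uvular stop — in this inventory, /ɢ/.

/ɢ/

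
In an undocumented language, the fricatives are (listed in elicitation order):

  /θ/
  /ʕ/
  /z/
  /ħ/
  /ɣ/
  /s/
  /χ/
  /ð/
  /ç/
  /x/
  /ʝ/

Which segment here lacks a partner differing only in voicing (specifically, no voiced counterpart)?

/χ/

Dental: /θ/ ~ /ð/
Alveolar: /s/ ~ /z/
Palatal: /ç/ ~ /ʝ/
Velar: /x/ ~ /ɣ/
Pharyngeal: /ħ/ ~ /ʕ/
Uvular: only /χ/ (voiceless); no voiced partner.
So /χ/ is the unpaired segment.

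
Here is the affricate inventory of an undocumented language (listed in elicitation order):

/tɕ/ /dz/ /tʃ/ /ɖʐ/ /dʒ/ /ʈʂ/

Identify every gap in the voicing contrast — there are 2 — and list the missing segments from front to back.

place of articulation  voiceless  voiced  
alveolar          —         dz      
postalveolar      tʃ        dʒ      
retroflex         ʈʂ        ɖʐ      
alveolo-palatal   tɕ        —       
Gaps, from front to back: alveolar lacks voiceless (/ts/); alveolo-palatal lacks voiced (/dʑ/).

/ts/, /dʑ/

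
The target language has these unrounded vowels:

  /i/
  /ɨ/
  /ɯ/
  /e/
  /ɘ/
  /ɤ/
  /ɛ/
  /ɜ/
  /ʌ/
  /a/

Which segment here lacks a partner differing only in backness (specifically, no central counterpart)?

High: /i/ ~ /ɨ/ ~ /ɯ/
High-mid: /e/ ~ /ɘ/ ~ /ɤ/
Low-mid: /ɛ/ ~ /ɜ/ ~ /ʌ/
Low: only /a/ (front); no central partner.
So /a/ is the unpaired segment.

/a/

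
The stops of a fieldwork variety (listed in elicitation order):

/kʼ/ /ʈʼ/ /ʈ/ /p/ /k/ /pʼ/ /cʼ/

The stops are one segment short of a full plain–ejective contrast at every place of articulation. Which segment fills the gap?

Plain: /p/ (bilabial), /ʈ/ (retroflex), /k/ (velar).
Ejective: /pʼ/ (bilabial), /ʈʼ/ (retroflex), /cʼ/ (palatal), /kʼ/ (velar).
The palatal row has no plain member, so the gap is the plain palatal stop /c/.

/c/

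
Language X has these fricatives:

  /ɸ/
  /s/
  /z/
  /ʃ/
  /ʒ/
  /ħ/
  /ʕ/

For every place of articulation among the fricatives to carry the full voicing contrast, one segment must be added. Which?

/β/

Voiceless: /ɸ/ (bilabial), /s/ (alveolar), /ʃ/ (postalveolar), /ħ/ (pharyngeal).
Voiced: /z/ (alveolar), /ʒ/ (postalveolar), /ʕ/ (pharyngeal).
The bilabial row has no voiced member, so the gap is the voiced bilabial fricative /β/.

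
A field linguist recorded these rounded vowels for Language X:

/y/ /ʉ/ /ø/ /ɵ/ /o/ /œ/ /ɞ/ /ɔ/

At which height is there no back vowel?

high

high: front /y/, central /ʉ/, back —.
high-mid: front /ø/, central /ɵ/, back /o/.
low-mid: front /œ/, central /ɞ/, back /ɔ/.
Every height has a back member except high, where /u/ would be expected.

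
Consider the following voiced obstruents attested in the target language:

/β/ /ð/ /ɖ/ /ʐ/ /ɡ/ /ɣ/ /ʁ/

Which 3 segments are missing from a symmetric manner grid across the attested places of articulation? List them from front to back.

/b/, /d̪/, /ɢ/

Stop: /ɖ/ (retroflex), /ɡ/ (velar).
Fricative: /β/ (bilabial), /ð/ (dental), /ʐ/ (retroflex), /ɣ/ (velar), /ʁ/ (uvular).
Gaps, from front to back: bilabial lacks stop (/b/); dental lacks stop (/d̪/); uvular lacks stop (/ɢ/).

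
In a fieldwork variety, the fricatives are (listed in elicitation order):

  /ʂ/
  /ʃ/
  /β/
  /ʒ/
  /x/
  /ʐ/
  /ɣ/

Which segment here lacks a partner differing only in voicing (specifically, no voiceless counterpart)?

Postalveolar: /ʃ/ ~ /ʒ/
Retroflex: /ʂ/ ~ /ʐ/
Velar: /x/ ~ /ɣ/
Bilabial: only /β/ (voiced); no voiceless partner.
So /β/ is the unpaired segment.

/β/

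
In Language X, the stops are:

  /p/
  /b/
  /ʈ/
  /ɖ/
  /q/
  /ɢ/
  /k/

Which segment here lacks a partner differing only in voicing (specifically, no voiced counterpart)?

Bilabial: /p/ ~ /b/
Retroflex: /ʈ/ ~ /ɖ/
Uvular: /q/ ~ /ɢ/
Velar: only /k/ (voiceless); no voiced partner.
So /k/ is the unpaired segment.

/k/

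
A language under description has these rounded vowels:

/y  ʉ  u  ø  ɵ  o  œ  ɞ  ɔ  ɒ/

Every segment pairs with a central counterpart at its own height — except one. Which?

High: /y/ ~ /ʉ/ ~ /u/
High-mid: /ø/ ~ /ɵ/ ~ /o/
Low-mid: /œ/ ~ /ɞ/ ~ /ɔ/
Low: only /ɒ/ (back); no central partner.
So /ɒ/ is the unpaired segment.

/ɒ/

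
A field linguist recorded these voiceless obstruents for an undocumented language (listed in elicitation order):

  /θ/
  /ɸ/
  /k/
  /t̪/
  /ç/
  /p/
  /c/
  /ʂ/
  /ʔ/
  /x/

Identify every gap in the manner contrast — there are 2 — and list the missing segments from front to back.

/ʈ/, /h/

Stop: /p/ (bilabial), /t̪/ (dental), /c/ (palatal), /k/ (velar), /ʔ/ (glottal).
Fricative: /ɸ/ (bilabial), /θ/ (dental), /ʂ/ (retroflex), /ç/ (palatal), /x/ (velar).
Gaps, from front to back: retroflex lacks stop (/ʈ/); glottal lacks fricative (/h/).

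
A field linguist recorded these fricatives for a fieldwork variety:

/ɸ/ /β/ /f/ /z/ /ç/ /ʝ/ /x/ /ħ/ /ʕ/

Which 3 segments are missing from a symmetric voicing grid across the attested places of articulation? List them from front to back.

place of articulation  voiceless  voiced  
bilabial          ɸ         β       
labiodental       f         —       
alveolar          —         z       
palatal           ç         ʝ       
velar             x         —       
pharyngeal        ħ         ʕ       
Gaps, from front to back: labiodental lacks voiced (/v/); alveolar lacks voiceless (/s/); velar lacks voiced (/ɣ/).

/v/, /s/, /ɣ/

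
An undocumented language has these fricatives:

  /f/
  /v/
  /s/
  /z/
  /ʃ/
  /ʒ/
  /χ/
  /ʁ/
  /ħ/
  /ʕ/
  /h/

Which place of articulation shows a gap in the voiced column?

glottal

place of articulation  voiceless  voiced  
labiodental       f         v       
alveolar          s         z       
postalveolar      ʃ         ʒ       
uvular            χ         ʁ       
pharyngeal        ħ         ʕ       
glottal           h         —       
Every place of articulation has a voiced member except glottal, where /ɦ/ would be expected.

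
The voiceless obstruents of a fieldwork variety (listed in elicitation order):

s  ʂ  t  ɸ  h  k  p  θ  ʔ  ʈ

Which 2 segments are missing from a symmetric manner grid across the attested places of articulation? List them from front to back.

Stop: /p/ (bilabial), /t/ (alveolar), /ʈ/ (retroflex), /k/ (velar), /ʔ/ (glottal).
Fricative: /ɸ/ (bilabial), /θ/ (dental), /s/ (alveolar), /ʂ/ (retroflex), /h/ (glottal).
Gaps, from front to back: dental lacks stop (/t̪/); velar lacks fricative (/x/).

/t̪/, /x/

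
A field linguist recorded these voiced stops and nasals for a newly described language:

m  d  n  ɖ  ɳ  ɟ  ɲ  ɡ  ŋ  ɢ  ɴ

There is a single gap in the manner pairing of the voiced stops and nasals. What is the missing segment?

place of articulation  oral stop  nasal   
bilabial          —         m       
alveolar          d         n       
retroflex         ɖ         ɳ       
palatal           ɟ         ɲ       
velar             ɡ         ŋ       
uvular            ɢ         ɴ       
The bilabial row has no oral stop member, so the gap is the bilabial oral stop /b/.

/b/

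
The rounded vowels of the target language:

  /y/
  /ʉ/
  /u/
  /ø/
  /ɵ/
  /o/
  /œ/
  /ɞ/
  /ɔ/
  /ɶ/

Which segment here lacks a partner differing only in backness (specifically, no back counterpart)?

High: /y/ ~ /ʉ/ ~ /u/
High-mid: /ø/ ~ /ɵ/ ~ /o/
Low-mid: /œ/ ~ /ɞ/ ~ /ɔ/
Low: only /ɶ/ (front); no back partner.
So /ɶ/ is the unpaired segment.

/ɶ/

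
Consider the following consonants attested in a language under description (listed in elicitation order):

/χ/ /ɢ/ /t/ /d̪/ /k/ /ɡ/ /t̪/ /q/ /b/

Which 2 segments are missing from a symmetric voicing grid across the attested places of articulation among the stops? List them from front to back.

/p/, /d/

Voiceless: /t̪/ (dental), /t/ (alveolar), /k/ (velar), /q/ (uvular).
Voiced: /b/ (bilabial), /d̪/ (dental), /ɡ/ (velar), /ɢ/ (uvular).
Gaps, from front to back: bilabial lacks voiceless (/p/); alveolar lacks voiced (/d/).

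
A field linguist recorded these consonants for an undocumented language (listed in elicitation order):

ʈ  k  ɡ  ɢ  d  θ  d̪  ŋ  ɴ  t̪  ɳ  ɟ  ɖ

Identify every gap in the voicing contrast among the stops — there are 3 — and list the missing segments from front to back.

Voiceless: /t̪/ (dental), /ʈ/ (retroflex), /k/ (velar).
Voiced: /d̪/ (dental), /d/ (alveolar), /ɖ/ (retroflex), /ɟ/ (palatal), /ɡ/ (velar), /ɢ/ (uvular).
Gaps, from front to back: alveolar lacks voiceless (/t/); palatal lacks voiceless (/c/); uvular lacks voiceless (/q/).

/t/, /c/, /q/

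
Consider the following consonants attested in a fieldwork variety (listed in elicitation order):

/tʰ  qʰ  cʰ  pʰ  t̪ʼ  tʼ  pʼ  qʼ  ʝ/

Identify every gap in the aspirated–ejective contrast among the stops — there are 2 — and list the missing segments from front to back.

/t̪ʰ/, /cʼ/

bilabial: aspirated /pʰ/, ejective /pʼ/.
dental: aspirated —, ejective /t̪ʼ/.
alveolar: aspirated /tʰ/, ejective /tʼ/.
palatal: aspirated /cʰ/, ejective —.
uvular: aspirated /qʰ/, ejective /qʼ/.
Gaps, from front to back: dental lacks aspirated (/t̪ʰ/); palatal lacks ejective (/cʼ/).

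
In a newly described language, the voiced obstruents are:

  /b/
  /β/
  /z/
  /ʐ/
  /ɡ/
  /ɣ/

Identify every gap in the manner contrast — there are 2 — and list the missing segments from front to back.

/d/, /ɖ/

place of articulation  stop      fricative
bilabial          b         β       
alveolar          —         z       
retroflex         —         ʐ       
velar             ɡ         ɣ       
Gaps, from front to back: alveolar lacks stop (/d/); retroflex lacks stop (/ɖ/).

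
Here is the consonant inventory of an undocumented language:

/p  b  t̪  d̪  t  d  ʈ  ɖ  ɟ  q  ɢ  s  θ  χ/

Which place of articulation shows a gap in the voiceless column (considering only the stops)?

palatal

Voiceless: /p/ (bilabial), /t̪/ (dental), /t/ (alveolar), /ʈ/ (retroflex), /q/ (uvular).
Voiced: /b/ (bilabial), /d̪/ (dental), /d/ (alveolar), /ɖ/ (retroflex), /ɟ/ (palatal), /ɢ/ (uvular).
Every place of articulation has a voiceless member except palatal, where /c/ would be expected.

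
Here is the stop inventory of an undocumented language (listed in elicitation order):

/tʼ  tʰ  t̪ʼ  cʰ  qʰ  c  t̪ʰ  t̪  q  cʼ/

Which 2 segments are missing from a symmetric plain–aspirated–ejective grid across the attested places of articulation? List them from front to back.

/t/, /qʼ/

dental: plain /t̪/, aspirated /t̪ʰ/, ejective /t̪ʼ/.
alveolar: plain —, aspirated /tʰ/, ejective /tʼ/.
palatal: plain /c/, aspirated /cʰ/, ejective /cʼ/.
uvular: plain /q/, aspirated /qʰ/, ejective —.
Gaps, from front to back: alveolar lacks plain (/t/); uvular lacks ejective (/qʼ/).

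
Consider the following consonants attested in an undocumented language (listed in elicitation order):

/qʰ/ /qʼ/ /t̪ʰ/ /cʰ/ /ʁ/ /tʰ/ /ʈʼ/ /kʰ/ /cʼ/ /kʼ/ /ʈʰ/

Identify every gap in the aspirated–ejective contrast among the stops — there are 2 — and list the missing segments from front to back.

place of articulation  aspirated  ejective
dental            t̪ʰ       —       
alveolar          tʰ        —       
retroflex         ʈʰ        ʈʼ      
palatal           cʰ        cʼ      
velar             kʰ        kʼ      
uvular            qʰ        qʼ      
Gaps, from front to back: dental lacks ejective (/t̪ʼ/); alveolar lacks ejective (/tʼ/).

/t̪ʼ/, /tʼ/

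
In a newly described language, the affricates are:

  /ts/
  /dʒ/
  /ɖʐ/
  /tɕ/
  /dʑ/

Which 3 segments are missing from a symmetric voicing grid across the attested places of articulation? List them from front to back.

Voiceless: /ts/ (alveolar), /tɕ/ (alveolo-palatal).
Voiced: /dʒ/ (postalveolar), /ɖʐ/ (retroflex), /dʑ/ (alveolo-palatal).
Gaps, from front to back: alveolar lacks voiced (/dz/); postalveolar lacks voiceless (/tʃ/); retroflex lacks voiceless (/ʈʂ/).

/dz/, /tʃ/, /ʈʂ/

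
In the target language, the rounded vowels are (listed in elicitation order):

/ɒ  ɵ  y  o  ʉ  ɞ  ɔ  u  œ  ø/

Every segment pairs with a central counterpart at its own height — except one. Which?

High: /y/ ~ /ʉ/ ~ /u/
High-mid: /ø/ ~ /ɵ/ ~ /o/
Low-mid: /œ/ ~ /ɞ/ ~ /ɔ/
Low: only /ɒ/ (back); no central partner.
So /ɒ/ is the unpaired segment.

/ɒ/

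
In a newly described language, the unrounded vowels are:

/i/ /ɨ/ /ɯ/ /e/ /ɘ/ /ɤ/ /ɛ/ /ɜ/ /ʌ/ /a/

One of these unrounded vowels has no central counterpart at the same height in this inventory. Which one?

High: /i/ ~ /ɨ/ ~ /ɯ/
High-mid: /e/ ~ /ɘ/ ~ /ɤ/
Low-mid: /ɛ/ ~ /ɜ/ ~ /ʌ/
Low: only /a/ (front); no central partner.
So /a/ is the unpaired segment.

/a/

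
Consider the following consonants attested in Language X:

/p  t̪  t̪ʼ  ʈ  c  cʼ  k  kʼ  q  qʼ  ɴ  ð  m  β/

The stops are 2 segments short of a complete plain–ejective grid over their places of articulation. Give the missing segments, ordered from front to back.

/pʼ/, /ʈʼ/

place of articulation  plain     ejective
bilabial          p         —       
dental            t̪        t̪ʼ     
retroflex         ʈ         —       
palatal           c         cʼ      
velar             k         kʼ      
uvular            q         qʼ      
Gaps, from front to back: bilabial lacks ejective (/pʼ/); retroflex lacks ejective (/ʈʼ/).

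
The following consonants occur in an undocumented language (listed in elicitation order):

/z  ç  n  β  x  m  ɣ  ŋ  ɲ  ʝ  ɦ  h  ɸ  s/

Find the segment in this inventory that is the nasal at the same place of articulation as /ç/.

/ɲ/

/ç/ is a voiceless palatal fricative.
The nasal at the same place is a palatal nasal — in this inventory, /ɲ/.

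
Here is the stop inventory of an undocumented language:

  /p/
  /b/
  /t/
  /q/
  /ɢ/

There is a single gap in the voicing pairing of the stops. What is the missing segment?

/d/

bilabial: voiceless /p/, voiced /b/.
alveolar: voiceless /t/, voiced —.
uvular: voiceless /q/, voiced /ɢ/.
The alveolar row has no voiced member, so the gap is the voiced alveolar stop /d/.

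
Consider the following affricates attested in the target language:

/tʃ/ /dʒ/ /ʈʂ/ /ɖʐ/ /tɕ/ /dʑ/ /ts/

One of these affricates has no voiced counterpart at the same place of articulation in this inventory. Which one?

/ts/

Postalveolar: /tʃ/ ~ /dʒ/
Retroflex: /ʈʂ/ ~ /ɖʐ/
Alveolo-palatal: /tɕ/ ~ /dʑ/
Alveolar: only /ts/ (voiceless); no voiced partner.
So /ts/ is the unpaired segment.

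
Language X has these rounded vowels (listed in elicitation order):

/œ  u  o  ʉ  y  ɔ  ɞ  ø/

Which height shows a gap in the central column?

high-mid

height            front     central   back    
high              y         ʉ         u       
high-mid          ø         —         o       
low-mid           œ         ɞ         ɔ       
Every height has a central member except high-mid, where /ɵ/ would be expected.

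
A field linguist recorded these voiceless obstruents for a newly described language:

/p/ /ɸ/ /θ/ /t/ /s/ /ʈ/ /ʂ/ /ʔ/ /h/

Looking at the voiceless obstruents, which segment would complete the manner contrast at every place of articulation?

/t̪/

Stop: /p/ (bilabial), /t/ (alveolar), /ʈ/ (retroflex), /ʔ/ (glottal).
Fricative: /ɸ/ (bilabial), /θ/ (dental), /s/ (alveolar), /ʂ/ (retroflex), /h/ (glottal).
The dental row has no stop member, so the gap is the dental stop /t̪/.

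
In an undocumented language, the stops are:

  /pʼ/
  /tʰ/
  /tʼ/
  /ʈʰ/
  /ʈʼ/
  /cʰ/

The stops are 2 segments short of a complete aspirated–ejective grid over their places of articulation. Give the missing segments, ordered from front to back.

/pʰ/, /cʼ/

Aspirated: /tʰ/ (alveolar), /ʈʰ/ (retroflex), /cʰ/ (palatal).
Ejective: /pʼ/ (bilabial), /tʼ/ (alveolar), /ʈʼ/ (retroflex).
Gaps, from front to back: bilabial lacks aspirated (/pʰ/); palatal lacks ejective (/cʼ/).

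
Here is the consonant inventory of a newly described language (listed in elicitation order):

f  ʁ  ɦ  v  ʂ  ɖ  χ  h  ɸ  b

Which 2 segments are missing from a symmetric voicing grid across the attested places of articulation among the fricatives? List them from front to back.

Voiceless: /ɸ/ (bilabial), /f/ (labiodental), /ʂ/ (retroflex), /χ/ (uvular), /h/ (glottal).
Voiced: /v/ (labiodental), /ʁ/ (uvular), /ɦ/ (glottal).
Gaps, from front to back: bilabial lacks voiced (/β/); retroflex lacks voiced (/ʐ/).

/β/, /ʐ/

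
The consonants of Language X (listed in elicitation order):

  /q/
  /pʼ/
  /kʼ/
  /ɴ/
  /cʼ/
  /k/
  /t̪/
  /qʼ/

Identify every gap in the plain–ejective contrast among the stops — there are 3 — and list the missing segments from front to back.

Plain: /t̪/ (dental), /k/ (velar), /q/ (uvular).
Ejective: /pʼ/ (bilabial), /cʼ/ (palatal), /kʼ/ (velar), /qʼ/ (uvular).
Gaps, from front to back: bilabial lacks plain (/p/); dental lacks ejective (/t̪ʼ/); palatal lacks plain (/c/).

/p/, /t̪ʼ/, /c/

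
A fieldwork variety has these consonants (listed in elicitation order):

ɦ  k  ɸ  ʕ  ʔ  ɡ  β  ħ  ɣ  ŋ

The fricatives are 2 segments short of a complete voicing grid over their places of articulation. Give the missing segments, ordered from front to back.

place of articulation  voiceless  voiced  
bilabial          ɸ         β       
velar             —         ɣ       
pharyngeal        ħ         ʕ       
glottal           —         ɦ       
Gaps, from front to back: velar lacks voiceless (/x/); glottal lacks voiceless (/h/).

/x/, /h/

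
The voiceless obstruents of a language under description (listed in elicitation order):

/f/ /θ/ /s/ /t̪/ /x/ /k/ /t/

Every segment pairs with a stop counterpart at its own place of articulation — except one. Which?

/f/

Dental: /t̪/ ~ /θ/
Alveolar: /t/ ~ /s/
Velar: /k/ ~ /x/
Labiodental: only /f/ (fricative); no stop partner.
So /f/ is the unpaired segment.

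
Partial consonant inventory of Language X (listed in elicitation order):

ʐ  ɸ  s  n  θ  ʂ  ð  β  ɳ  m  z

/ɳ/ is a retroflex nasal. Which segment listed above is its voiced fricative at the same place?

The voiced fricative at the same place is a voiced retroflex fricative — in this inventory, /ʐ/.

/ʐ/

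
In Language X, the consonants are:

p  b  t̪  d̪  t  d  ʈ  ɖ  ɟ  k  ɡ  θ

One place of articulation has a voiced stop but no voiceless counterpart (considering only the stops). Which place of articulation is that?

palatal

place of articulation  voiceless  voiced  
bilabial          p         b       
dental            t̪        d̪      
alveolar          t         d       
retroflex         ʈ         ɖ       
palatal           —         ɟ       
velar             k         ɡ       
Every place of articulation has a voiceless member except palatal, where /c/ would be expected.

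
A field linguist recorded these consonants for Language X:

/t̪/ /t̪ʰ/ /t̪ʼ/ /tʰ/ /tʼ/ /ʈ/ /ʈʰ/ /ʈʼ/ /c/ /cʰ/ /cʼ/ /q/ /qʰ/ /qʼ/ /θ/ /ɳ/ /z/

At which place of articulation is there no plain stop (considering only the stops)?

alveolar

dental: plain /t̪/, aspirated /t̪ʰ/, ejective /t̪ʼ/.
alveolar: plain —, aspirated /tʰ/, ejective /tʼ/.
retroflex: plain /ʈ/, aspirated /ʈʰ/, ejective /ʈʼ/.
palatal: plain /c/, aspirated /cʰ/, ejective /cʼ/.
uvular: plain /q/, aspirated /qʰ/, ejective /qʼ/.
Every place of articulation has a plain member except alveolar, where /t/ would be expected.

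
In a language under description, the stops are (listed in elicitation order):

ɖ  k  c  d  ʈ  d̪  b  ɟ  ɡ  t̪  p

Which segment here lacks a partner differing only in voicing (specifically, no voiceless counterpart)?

/d/

Bilabial: /p/ ~ /b/
Dental: /t̪/ ~ /d̪/
Retroflex: /ʈ/ ~ /ɖ/
Palatal: /c/ ~ /ɟ/
Velar: /k/ ~ /ɡ/
Alveolar: only /d/ (voiced); no voiceless partner.
So /d/ is the unpaired segment.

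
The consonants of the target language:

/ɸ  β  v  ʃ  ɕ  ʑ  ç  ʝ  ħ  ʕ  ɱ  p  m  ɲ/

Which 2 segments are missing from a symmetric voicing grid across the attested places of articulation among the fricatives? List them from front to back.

place of articulation  voiceless  voiced  
bilabial          ɸ         β       
labiodental       —         v       
postalveolar      ʃ         —       
alveolo-palatal   ɕ         ʑ       
palatal           ç         ʝ       
pharyngeal        ħ         ʕ       
Gaps, from front to back: labiodental lacks voiceless (/f/); postalveolar lacks voiced (/ʒ/).

/f/, /ʒ/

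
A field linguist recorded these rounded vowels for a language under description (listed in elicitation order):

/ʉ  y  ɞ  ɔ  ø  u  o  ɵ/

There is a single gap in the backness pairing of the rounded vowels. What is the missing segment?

Front: /y/ (high), /ø/ (high-mid).
Central: /ʉ/ (high), /ɵ/ (high-mid), /ɞ/ (low-mid).
Back: /u/ (high), /o/ (high-mid), /ɔ/ (low-mid).
The low-mid row has no front member, so the gap is the low-mid front rounded vowel /œ/.

/œ/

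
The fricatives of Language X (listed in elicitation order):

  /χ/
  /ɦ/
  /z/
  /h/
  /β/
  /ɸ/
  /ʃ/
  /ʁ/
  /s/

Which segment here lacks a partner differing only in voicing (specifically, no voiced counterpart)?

Bilabial: /ɸ/ ~ /β/
Alveolar: /s/ ~ /z/
Uvular: /χ/ ~ /ʁ/
Glottal: /h/ ~ /ɦ/
Postalveolar: only /ʃ/ (voiceless); no voiced partner.
So /ʃ/ is the unpaired segment.

/ʃ/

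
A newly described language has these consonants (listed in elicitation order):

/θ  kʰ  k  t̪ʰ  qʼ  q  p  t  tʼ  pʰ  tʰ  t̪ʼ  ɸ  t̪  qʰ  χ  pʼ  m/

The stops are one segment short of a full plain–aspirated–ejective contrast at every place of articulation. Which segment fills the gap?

/kʼ/

Plain: /p/ (bilabial), /t̪/ (dental), /t/ (alveolar), /k/ (velar), /q/ (uvular).
Aspirated: /pʰ/ (bilabial), /t̪ʰ/ (dental), /tʰ/ (alveolar), /kʰ/ (velar), /qʰ/ (uvular).
Ejective: /pʼ/ (bilabial), /t̪ʼ/ (dental), /tʼ/ (alveolar), /qʼ/ (uvular).
The velar row has no ejective member, so the gap is the ejective velar stop /kʼ/.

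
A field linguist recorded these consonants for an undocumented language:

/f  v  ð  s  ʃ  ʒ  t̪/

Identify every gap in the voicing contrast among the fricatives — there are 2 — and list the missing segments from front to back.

/θ/, /z/

Voiceless: /f/ (labiodental), /s/ (alveolar), /ʃ/ (postalveolar).
Voiced: /v/ (labiodental), /ð/ (dental), /ʒ/ (postalveolar).
Gaps, from front to back: dental lacks voiceless (/θ/); alveolar lacks voiced (/z/).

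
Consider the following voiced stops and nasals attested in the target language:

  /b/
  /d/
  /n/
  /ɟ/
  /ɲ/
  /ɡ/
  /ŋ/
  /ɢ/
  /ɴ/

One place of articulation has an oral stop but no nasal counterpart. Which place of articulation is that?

Oral stop: /b/ (bilabial), /d/ (alveolar), /ɟ/ (palatal), /ɡ/ (velar), /ɢ/ (uvular).
Nasal: /n/ (alveolar), /ɲ/ (palatal), /ŋ/ (velar), /ɴ/ (uvular).
Every place of articulation has a nasal member except bilabial, where /m/ would be expected.

bilabial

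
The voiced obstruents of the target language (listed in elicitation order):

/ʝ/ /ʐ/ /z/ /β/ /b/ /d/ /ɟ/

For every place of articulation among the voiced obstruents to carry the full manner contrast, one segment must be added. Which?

bilabial: stop /b/, fricative /β/.
alveolar: stop /d/, fricative /z/.
retroflex: stop —, fricative /ʐ/.
palatal: stop /ɟ/, fricative /ʝ/.
The retroflex row has no stop member, so the gap is the retroflex stop /ɖ/.

/ɖ/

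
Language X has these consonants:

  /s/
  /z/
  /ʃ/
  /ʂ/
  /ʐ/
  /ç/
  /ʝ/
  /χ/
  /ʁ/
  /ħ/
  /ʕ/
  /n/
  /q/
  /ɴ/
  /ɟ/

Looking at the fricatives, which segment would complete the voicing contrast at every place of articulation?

place of articulation  voiceless  voiced  
alveolar          s         z       
postalveolar      ʃ         —       
retroflex         ʂ         ʐ       
palatal           ç         ʝ       
uvular            χ         ʁ       
pharyngeal        ħ         ʕ       
The postalveolar row has no voiced member, so the gap is the voiced postalveolar fricative /ʒ/.

/ʒ/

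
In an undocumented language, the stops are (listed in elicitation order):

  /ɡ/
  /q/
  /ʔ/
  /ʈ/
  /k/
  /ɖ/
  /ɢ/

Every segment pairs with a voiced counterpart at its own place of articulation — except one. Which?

Retroflex: /ʈ/ ~ /ɖ/
Velar: /k/ ~ /ɡ/
Uvular: /q/ ~ /ɢ/
Glottal: only /ʔ/ (voiceless); no voiced partner.
So /ʔ/ is the unpaired segment.

/ʔ/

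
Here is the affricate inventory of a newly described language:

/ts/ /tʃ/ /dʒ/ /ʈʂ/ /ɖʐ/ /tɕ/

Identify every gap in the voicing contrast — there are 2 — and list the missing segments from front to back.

/dz/, /dʑ/

Voiceless: /ts/ (alveolar), /tʃ/ (postalveolar), /ʈʂ/ (retroflex), /tɕ/ (alveolo-palatal).
Voiced: /dʒ/ (postalveolar), /ɖʐ/ (retroflex).
Gaps, from front to back: alveolar lacks voiced (/dz/); alveolo-palatal lacks voiced (/dʑ/).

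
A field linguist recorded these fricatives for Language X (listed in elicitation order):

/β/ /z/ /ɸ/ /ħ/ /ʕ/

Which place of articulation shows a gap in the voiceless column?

bilabial: voiceless /ɸ/, voiced /β/.
alveolar: voiceless —, voiced /z/.
pharyngeal: voiceless /ħ/, voiced /ʕ/.
Every place of articulation has a voiceless member except alveolar, where /s/ would be expected.

alveolar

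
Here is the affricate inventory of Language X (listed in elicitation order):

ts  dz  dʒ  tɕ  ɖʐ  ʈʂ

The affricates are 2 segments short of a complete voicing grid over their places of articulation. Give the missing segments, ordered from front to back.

/tʃ/, /dʑ/

Voiceless: /ts/ (alveolar), /ʈʂ/ (retroflex), /tɕ/ (alveolo-palatal).
Voiced: /dz/ (alveolar), /dʒ/ (postalveolar), /ɖʐ/ (retroflex).
Gaps, from front to back: postalveolar lacks voiceless (/tʃ/); alveolo-palatal lacks voiced (/dʑ/).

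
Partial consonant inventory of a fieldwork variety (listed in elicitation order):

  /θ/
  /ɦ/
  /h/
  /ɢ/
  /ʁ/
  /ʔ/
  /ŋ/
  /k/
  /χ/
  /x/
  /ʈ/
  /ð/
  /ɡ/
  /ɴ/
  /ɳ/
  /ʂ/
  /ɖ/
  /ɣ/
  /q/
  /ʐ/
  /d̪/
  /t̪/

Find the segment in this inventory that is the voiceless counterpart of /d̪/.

/d̪/ is a voiced dental stop.
The voiceless counterpart is a voiceless dental stop — in this inventory, /t̪/.

/t̪/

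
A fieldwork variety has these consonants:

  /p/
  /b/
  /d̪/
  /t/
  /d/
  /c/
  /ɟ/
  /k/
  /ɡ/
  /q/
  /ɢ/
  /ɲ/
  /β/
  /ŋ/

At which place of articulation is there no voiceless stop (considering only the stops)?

dental

place of articulation  voiceless  voiced  
bilabial          p         b       
dental            —         d̪      
alveolar          t         d       
palatal           c         ɟ       
velar             k         ɡ       
uvular            q         ɢ       
Every place of articulation has a voiceless member except dental, where /t̪/ would be expected.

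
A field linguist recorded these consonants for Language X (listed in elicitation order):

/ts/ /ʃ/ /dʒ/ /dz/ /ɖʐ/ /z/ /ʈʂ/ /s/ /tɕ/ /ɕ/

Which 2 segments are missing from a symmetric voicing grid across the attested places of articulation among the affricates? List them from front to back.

/tʃ/, /dʑ/

alveolar: voiceless /ts/, voiced /dz/.
postalveolar: voiceless —, voiced /dʒ/.
retroflex: voiceless /ʈʂ/, voiced /ɖʐ/.
alveolo-palatal: voiceless /tɕ/, voiced —.
Gaps, from front to back: postalveolar lacks voiceless (/tʃ/); alveolo-palatal lacks voiced (/dʑ/).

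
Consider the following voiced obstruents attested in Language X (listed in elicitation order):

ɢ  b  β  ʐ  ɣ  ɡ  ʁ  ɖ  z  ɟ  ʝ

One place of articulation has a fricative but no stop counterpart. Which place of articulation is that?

alveolar

bilabial: stop /b/, fricative /β/.
alveolar: stop —, fricative /z/.
retroflex: stop /ɖ/, fricative /ʐ/.
palatal: stop /ɟ/, fricative /ʝ/.
velar: stop /ɡ/, fricative /ɣ/.
uvular: stop /ɢ/, fricative /ʁ/.
Every place of articulation has a stop member except alveolar, where /d/ would be expected.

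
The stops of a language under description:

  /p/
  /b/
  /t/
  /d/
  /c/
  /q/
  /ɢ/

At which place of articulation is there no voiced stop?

Voiceless: /p/ (bilabial), /t/ (alveolar), /c/ (palatal), /q/ (uvular).
Voiced: /b/ (bilabial), /d/ (alveolar), /ɢ/ (uvular).
Every place of articulation has a voiced member except palatal, where /ɟ/ would be expected.

palatal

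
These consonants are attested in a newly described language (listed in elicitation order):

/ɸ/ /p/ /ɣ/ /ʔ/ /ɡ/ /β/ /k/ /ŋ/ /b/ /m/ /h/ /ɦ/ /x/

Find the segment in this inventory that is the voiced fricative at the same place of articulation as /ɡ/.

/ɡ/ is a voiced velar stop.
The voiced fricative at the same place is a voiced velar fricative — in this inventory, /ɣ/.

/ɣ/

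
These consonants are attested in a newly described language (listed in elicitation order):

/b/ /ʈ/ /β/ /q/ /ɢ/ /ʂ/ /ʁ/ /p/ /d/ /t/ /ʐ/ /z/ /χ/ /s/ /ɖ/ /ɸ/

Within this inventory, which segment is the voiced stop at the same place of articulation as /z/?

/z/ is a voiced alveolar fricative.
The voiced stop at the same place is a voiced alveolar stop — in this inventory, /d/.

/d/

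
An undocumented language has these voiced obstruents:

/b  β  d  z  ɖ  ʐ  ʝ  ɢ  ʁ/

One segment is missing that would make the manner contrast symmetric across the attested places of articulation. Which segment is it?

bilabial: stop /b/, fricative /β/.
alveolar: stop /d/, fricative /z/.
retroflex: stop /ɖ/, fricative /ʐ/.
palatal: stop —, fricative /ʝ/.
uvular: stop /ɢ/, fricative /ʁ/.
The palatal row has no stop member, so the gap is the palatal stop /ɟ/.

/ɟ/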